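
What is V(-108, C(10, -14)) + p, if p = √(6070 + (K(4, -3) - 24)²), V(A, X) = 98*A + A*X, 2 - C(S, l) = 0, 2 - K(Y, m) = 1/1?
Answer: -10800 + √6599 ≈ -10719.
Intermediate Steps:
K(Y, m) = 1 (K(Y, m) = 2 - 1/1 = 2 - 1*1 = 2 - 1 = 1)
C(S, l) = 2 (C(S, l) = 2 - 1*0 = 2 + 0 = 2)
p = √6599 (p = √(6070 + (1 - 24)²) = √(6070 + (-23)²) = √(6070 + 529) = √6599 ≈ 81.234)
V(-108, C(10, -14)) + p = -108*(98 + 2) + √6599 = -108*100 + √6599 = -10800 + √6599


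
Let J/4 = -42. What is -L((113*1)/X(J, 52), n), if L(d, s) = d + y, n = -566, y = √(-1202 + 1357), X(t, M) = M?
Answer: -113/52 - √155 ≈ -14.623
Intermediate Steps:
J = -168 (J = 4*(-42) = -168)
y = √155 ≈ 12.450
L(d, s) = d + √155
-L((113*1)/X(J, 52), n) = -((113*1)/52 + √155) = -(113*(1/52) + √155) = -(113/52 + √155) = -113/52 - √155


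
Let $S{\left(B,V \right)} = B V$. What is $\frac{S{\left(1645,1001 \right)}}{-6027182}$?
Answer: $- \frac{235235}{861026} \approx -0.2732$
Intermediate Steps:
$\frac{S{\left(1645,1001 \right)}}{-6027182} = \frac{1645 \cdot 1001}{-6027182} = 1646645 \left(- \frac{1}{6027182}\right) = - \frac{235235}{861026}$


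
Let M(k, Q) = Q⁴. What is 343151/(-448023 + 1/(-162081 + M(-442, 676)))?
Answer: -71659160418061745/93559255336517384 ≈ -0.76592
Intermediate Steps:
343151/(-448023 + 1/(-162081 + M(-442, 676))) = 343151/(-448023 + 1/(-162081 + 676⁴)) = 343151/(-448023 + 1/(-162081 + 208827064576)) = 343151/(-448023 + 1/208826902495) = 343151/(-93559255336517384/208826902495) = 343151*(-208826902495/93559255336517384) = -71659160418061745/93559255336517384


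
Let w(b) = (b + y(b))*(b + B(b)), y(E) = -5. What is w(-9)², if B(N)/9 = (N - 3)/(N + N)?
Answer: 1764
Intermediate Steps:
B(N) = 9*(-3 + N)/(2*N) (B(N) = 9*((N - 3)/(N + N)) = 9*((-3 + N)/((2*N))) = 9*((-3 + N)*(1/(2*N))) = 9*((-3 + N)/(2*N)) = 9*(-3 + N)/(2*N))
w(b) = (-5 + b)*(b + 9*(-3 + b)/(2*b)) (w(b) = (b - 5)*(b + 9*(-3 + b)/(2*b)) = (-5 + b)*(b + 9*(-3 + b)/(2*b)))
w(-9)² = (-36 + (-9)² - ½*(-9) + (135/2)/(-9))² = (-36 + 81 + 9/2 + (135/2)*(-⅑))² = (-36 + 81 + 9/2 - 15/2)² = 42² = 1764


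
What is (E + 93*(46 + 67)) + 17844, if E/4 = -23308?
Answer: -64879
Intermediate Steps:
E = -93232 (E = 4*(-23308) = -93232)
(E + 93*(46 + 67)) + 17844 = (-93232 + 93*(46 + 67)) + 17844 = (-93232 + 93*113) + 17844 = (-93232 + 10509) + 17844 = -82723 + 17844 = -64879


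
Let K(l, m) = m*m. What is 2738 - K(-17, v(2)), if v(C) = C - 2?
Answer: 2738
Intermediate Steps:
v(C) = -2 + C
K(l, m) = m**2
2738 - K(-17, v(2)) = 2738 - (-2 + 2)**2 = 2738 - 1*0**2 = 2738 - 1*0 = 2738 + 0 = 2738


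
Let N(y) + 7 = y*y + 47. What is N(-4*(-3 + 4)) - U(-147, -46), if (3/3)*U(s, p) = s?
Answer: 203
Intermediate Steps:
U(s, p) = s
N(y) = 40 + y² (N(y) = -7 + (y*y + 47) = -7 + (y² + 47) = -7 + (47 + y²) = 40 + y²)
N(-4*(-3 + 4)) - U(-147, -46) = (40 + (-4*(-3 + 4))²) - 1*(-147) = (40 + (-4*1)²) + 147 = (40 + (-4)²) + 147 = (40 + 16) + 147 = 56 + 147 = 203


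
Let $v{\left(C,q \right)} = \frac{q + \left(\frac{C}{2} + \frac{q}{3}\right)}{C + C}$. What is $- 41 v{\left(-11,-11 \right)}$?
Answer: $- \frac{451}{12} \approx -37.583$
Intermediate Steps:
$v{\left(C,q \right)} = \frac{\frac{C}{2} + \frac{4 q}{3}}{2 C}$ ($v{\left(C,q \right)} = \frac{q + \left(C \frac{1}{2} + q \frac{1}{3}\right)}{2 C} = \left(q + \left(\frac{C}{2} + \frac{q}{3}\right)\right) \frac{1}{2 C} = \left(\frac{C}{2} + \frac{4 q}{3}\right) \frac{1}{2 C} = \frac{\frac{C}{2} + \frac{4 q}{3}}{2 C}$)
$- 41 v{\left(-11,-11 \right)} = - 41 \frac{3 \left(-11\right) + 8 \left(-11\right)}{12 \left(-11\right)} = - 41 \cdot \frac{1}{12} \left(- \frac{1}{11}\right) \left(-33 - 88\right) = - 41 \cdot \frac{1}{12} \left(- \frac{1}{11}\right) \left(-121\right) = \left(-41\right) \frac{11}{12} = - \frac{451}{12}$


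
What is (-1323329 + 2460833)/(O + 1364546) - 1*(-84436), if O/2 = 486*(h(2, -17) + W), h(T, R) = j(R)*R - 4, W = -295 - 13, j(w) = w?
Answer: 56665146172/671095 ≈ 84437.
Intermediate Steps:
W = -308
h(T, R) = -4 + R² (h(T, R) = R*R - 4 = R² - 4 = -4 + R²)
O = -22356 (O = 2*(486*((-4 + (-17)²) - 308)) = 2*(486*((-4 + 289) - 308)) = 2*(486*(285 - 308)) = 2*(486*(-23)) = 2*(-11178) = -22356)
(-1323329 + 2460833)/(O + 1364546) - 1*(-84436) = (-1323329 + 2460833)/(-22356 + 1364546) - 1*(-84436) = 1137504/1342190 + 84436 = 1137504*(1/1342190) + 84436 = 568752/671095 + 84436 = 56665146172/671095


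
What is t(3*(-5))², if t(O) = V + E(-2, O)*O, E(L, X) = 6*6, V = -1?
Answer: 292681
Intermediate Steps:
E(L, X) = 36
t(O) = -1 + 36*O
t(3*(-5))² = (-1 + 36*(3*(-5)))² = (-1 + 36*(-15))² = (-1 - 540)² = (-541)² = 292681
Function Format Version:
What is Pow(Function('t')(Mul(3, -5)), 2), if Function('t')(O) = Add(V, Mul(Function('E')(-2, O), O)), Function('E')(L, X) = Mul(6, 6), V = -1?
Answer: 292681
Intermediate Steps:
Function('E')(L, X) = 36
Function('t')(O) = Add(-1, Mul(36, O))
Pow(Function('t')(Mul(3, -5)), 2) = Pow(Add(-1, Mul(36, Mul(3, -5))), 2) = Pow(Add(-1, Mul(36, -15)), 2) = Pow(Add(-1, -540), 2) = Pow(-541, 2) = 292681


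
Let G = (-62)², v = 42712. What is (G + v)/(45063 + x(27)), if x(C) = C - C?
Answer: 46556/45063 ≈ 1.0331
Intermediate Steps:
x(C) = 0
G = 3844
(G + v)/(45063 + x(27)) = (3844 + 42712)/(45063 + 0) = 46556/45063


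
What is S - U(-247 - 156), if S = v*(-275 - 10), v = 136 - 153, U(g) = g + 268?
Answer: 4980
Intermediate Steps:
U(g) = 268 + g
v = -17
S = 4845 (S = -17*(-275 - 10) = -17*(-285) = 4845)
S - U(-247 - 156) = 4845 - (268 + (-247 - 156)) = 4845 - (268 - 403) = 4845 - 1*(-135) = 4845 + 135 = 4980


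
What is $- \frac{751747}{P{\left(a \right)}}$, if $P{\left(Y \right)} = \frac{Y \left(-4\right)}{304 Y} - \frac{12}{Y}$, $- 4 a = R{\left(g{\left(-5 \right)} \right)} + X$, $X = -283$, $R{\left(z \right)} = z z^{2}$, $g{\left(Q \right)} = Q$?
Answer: $\frac{971257124}{169} \approx 5.7471 \cdot 10^{6}$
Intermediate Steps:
$R{\left(z \right)} = z^{3}$
$a = 102$ ($a = - \frac{\left(-5\right)^{3} - 283}{4} = - \frac{-125 - 283}{4} = \left(- \frac{1}{4}\right) \left(-408\right) = 102$)
$P{\left(Y \right)} = - \frac{1}{76} - \frac{12}{Y}$ ($P{\left(Y \right)} = - 4 Y \frac{1}{304 Y} - \frac{12}{Y} = - \frac{1}{76} - \frac{12}{Y}$)
$- \frac{751747}{P{\left(a \right)}} = - \frac{751747}{\frac{1}{76} \cdot \frac{1}{102} \left(-912 - 102\right)} = - \frac{751747}{\frac{1}{76} \cdot \frac{1}{102} \left(-1014\right)} = - \frac{751747}{- \frac{169}{1292}} = \left(-751747\right) \left(- \frac{1292}{169}\right) = \frac{971257124}{169}$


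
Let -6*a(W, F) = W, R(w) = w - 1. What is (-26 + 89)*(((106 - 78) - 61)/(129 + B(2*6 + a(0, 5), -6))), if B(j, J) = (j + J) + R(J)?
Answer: -2079/128 ≈ -16.242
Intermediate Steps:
R(w) = -1 + w
a(W, F) = -W/6
B(j, J) = -1 + j + 2*J (B(j, J) = (j + J) + (-1 + J) = (J + j) + (-1 + J) = -1 + j + 2*J)
(-26 + 89)*(((106 - 78) - 61)/(129 + B(2*6 + a(0, 5), -6))) = (-26 + 89)*(((106 - 78) - 61)/(129 + (-1 + (2*6 - ⅙*0) + 2*(-6)))) = 63*((28 - 61)/(129 + (-1 + (12 + 0) - 12))) = 63*(-33/(129 + (-1 + 12 - 12))) = 63*(-33/(129 - 1)) = 63*(-33/128) = -2079/128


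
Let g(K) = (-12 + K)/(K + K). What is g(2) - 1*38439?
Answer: -76883/2 ≈ -38442.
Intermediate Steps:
g(K) = (-12 + K)/(2*K) (g(K) = (-12 + K)/((2*K)) = (-12 + K)*(1/(2*K)) = (-12 + K)/(2*K))
g(2) - 1*38439 = (½)*(-12 + 2)/2 - 1*38439 = (½)*(½)*(-10) - 38439 = -5/2 - 38439 = -76883/2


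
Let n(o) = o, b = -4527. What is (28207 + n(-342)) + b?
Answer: 23338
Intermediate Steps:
(28207 + n(-342)) + b = (28207 - 342) - 4527 = 27865 - 4527 = 23338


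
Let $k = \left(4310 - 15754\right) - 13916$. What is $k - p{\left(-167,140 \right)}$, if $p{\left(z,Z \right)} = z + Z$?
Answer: $-25333$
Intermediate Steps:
$p{\left(z,Z \right)} = Z + z$
$k = -25360$ ($k = -11444 - 13916 = -25360$)
$k - p{\left(-167,140 \right)} = -25360 - \left(140 - 167\right) = -25360 - -27 = -25360 + 27 = -25333$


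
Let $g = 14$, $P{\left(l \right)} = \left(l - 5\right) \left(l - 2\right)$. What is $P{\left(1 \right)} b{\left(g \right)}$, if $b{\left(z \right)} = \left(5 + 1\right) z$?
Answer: $336$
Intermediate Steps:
$P{\left(l \right)} = \left(-5 + l\right) \left(-2 + l\right)$
$b{\left(z \right)} = 6 z$
$P{\left(1 \right)} b{\left(g \right)} = \left(10 + 1^{2} - 7\right) 6 \cdot 14 = \left(10 + 1 - 7\right) 84 = 4 \cdot 84 = 336$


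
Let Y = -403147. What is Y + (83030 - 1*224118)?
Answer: -544235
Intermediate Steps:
Y + (83030 - 1*224118) = -403147 + (83030 - 1*224118) = -403147 + (83030 - 224118) = -403147 - 141088 = -544235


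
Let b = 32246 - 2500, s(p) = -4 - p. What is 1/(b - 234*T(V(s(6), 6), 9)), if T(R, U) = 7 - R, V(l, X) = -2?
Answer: 1/27640 ≈ 3.6179e-5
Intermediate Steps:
b = 29746
1/(b - 234*T(V(s(6), 6), 9)) = 1/(29746 - 234*(7 - 1*(-2))) = 1/(29746 - 234*(7 + 2)) = 1/(29746 - 234*9) = 1/(29746 - 2106) = 1/27640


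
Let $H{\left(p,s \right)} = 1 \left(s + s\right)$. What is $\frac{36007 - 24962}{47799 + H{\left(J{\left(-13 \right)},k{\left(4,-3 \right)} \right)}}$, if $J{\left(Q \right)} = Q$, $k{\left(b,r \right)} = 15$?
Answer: $\frac{11045}{47829} \approx 0.23093$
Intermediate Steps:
$H{\left(p,s \right)} = 2 s$ ($H{\left(p,s \right)} = 1 \cdot 2 s = 2 s$)
$\frac{36007 - 24962}{47799 + H{\left(J{\left(-13 \right)},k{\left(4,-3 \right)} \right)}} = \frac{36007 - 24962}{47799 + 2 \cdot 15} = \frac{11045}{47799 + 30} = \frac{11045}{47829}$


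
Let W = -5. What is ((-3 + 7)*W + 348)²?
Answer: 107584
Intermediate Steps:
((-3 + 7)*W + 348)² = ((-3 + 7)*(-5) + 348)² = (4*(-5) + 348)² = (-20 + 348)² = 328² = 107584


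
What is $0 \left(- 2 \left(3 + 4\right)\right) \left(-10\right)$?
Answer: $0$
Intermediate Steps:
$0 \left(- 2 \left(3 + 4\right)\right) \left(-10\right) = 0 \left(- 2 \cdot 7\right) \left(-10\right) = 0 \left(\left(-1\right) 14\right) \left(-10\right) = 0 \left(-14\right) \left(-10\right) = 0 \left(-10\right) = 0$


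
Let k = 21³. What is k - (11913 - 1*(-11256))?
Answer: -13908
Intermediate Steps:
k = 9261
k - (11913 - 1*(-11256)) = 9261 - (11913 - 1*(-11256)) = 9261 - (11913 + 11256) = 9261 - 1*23169 = 9261 - 23169 = -13908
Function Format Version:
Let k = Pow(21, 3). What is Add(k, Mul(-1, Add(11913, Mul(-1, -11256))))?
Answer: -13908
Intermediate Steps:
k = 9261
Add(k, Mul(-1, Add(11913, Mul(-1, -11256)))) = Add(9261, Mul(-1, Add(11913, Mul(-1, -11256)))) = Add(9261, Mul(-1, Add(11913, 11256))) = Add(9261, Mul(-1, 23169)) = Add(9261, -23169) = -13908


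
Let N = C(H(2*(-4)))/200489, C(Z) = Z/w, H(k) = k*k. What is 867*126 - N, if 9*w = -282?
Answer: 1029385508982/9422983 ≈ 1.0924e+5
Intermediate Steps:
w = -94/3 (w = (1/9)*(-282) = -94/3 ≈ -31.333)
H(k) = k**2
C(Z) = -3*Z/94 (C(Z) = Z/(-94/3) = Z*(-3/94) = -3*Z/94)
N = -96/9422983 (N = -3*(2*(-4))**2/94/200489 = -3/94*(-8)**2*(1/200489) = -3/94*64*(1/200489) = -96/47*1/200489 = -96/9422983 ≈ -1.0188e-5)
867*126 - N = 867*126 - 1*(-96/9422983) = 109242 + 96/9422983 = 1029385508982/9422983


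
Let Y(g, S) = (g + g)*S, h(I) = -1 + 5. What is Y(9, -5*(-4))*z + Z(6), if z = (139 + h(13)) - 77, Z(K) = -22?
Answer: 23738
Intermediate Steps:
h(I) = 4
Y(g, S) = 2*S*g (Y(g, S) = (2*g)*S = 2*S*g)
z = 66 (z = (139 + 4) - 77 = 143 - 77 = 66)
Y(9, -5*(-4))*z + Z(6) = (2*(-5*(-4))*9)*66 - 22 = (2*20*9)*66 - 22 = 360*66 - 22 = 23760 - 22 = 23738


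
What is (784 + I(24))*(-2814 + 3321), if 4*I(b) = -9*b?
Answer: 370110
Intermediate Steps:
I(b) = -9*b/4 (I(b) = (-9*b)/4 = -9*b/4)
(784 + I(24))*(-2814 + 3321) = (784 - 9/4*24)*(-2814 + 3321) = (784 - 54)*507 = 730*507 = 370110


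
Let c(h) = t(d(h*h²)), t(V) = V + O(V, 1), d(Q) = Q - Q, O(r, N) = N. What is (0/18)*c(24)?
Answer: 0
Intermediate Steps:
d(Q) = 0
t(V) = 1 + V (t(V) = V + 1 = 1 + V)
c(h) = 1 (c(h) = 1 + 0 = 1)
(0/18)*c(24) = (0/18)*1 = (0*(1/18))*1 = 0*1 = 0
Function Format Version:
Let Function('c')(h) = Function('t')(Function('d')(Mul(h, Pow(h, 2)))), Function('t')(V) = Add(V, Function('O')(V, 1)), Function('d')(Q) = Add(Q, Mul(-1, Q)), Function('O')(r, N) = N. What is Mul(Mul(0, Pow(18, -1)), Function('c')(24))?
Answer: 0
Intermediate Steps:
Function('d')(Q) = 0
Function('t')(V) = Add(1, V) (Function('t')(V) = Add(V, 1) = Add(1, V))
Function('c')(h) = 1 (Function('c')(h) = Add(1, 0) = 1)
Mul(Mul(0, Pow(18, -1)), Function('c')(24)) = Mul(Mul(0, Pow(18, -1)), 1) = Mul(Mul(0, Rational(1, 18)), 1) = Mul(0, 1) = 0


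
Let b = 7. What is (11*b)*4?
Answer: 308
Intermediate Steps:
(11*b)*4 = (11*7)*4 = 77*4 = 308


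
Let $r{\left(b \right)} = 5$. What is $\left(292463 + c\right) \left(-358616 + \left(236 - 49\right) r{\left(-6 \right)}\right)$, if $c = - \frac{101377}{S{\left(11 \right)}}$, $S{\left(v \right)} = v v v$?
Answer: $- \frac{139197597374556}{1331} \approx -1.0458 \cdot 10^{11}$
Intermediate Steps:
$S{\left(v \right)} = v^{3}$ ($S{\left(v \right)} = v^{2} v = v^{3}$)
$c = - \frac{101377}{1331}$ ($c = - \frac{101377}{11^{3}} = - \frac{101377}{1331} \approx -76.166$)
$\left(292463 + c\right) \left(-358616 + \left(236 - 49\right) r{\left(-6 \right)}\right) = \left(292463 - \frac{101377}{1331}\right) \left(-358616 + \left(236 - 49\right) 5\right) = \frac{389166876 \left(-358616 + 187 \cdot 5\right)}{1331} = \frac{389166876 \left(-358616 + 935\right)}{1331} = \frac{389166876}{1331} \left(-357681\right) = - \frac{139197597374556}{1331}$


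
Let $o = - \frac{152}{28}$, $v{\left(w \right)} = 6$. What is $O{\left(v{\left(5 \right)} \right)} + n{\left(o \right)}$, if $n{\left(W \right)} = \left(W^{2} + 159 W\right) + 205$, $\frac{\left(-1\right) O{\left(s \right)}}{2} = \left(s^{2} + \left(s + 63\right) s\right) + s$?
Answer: $- \frac{75493}{49} \approx -1540.7$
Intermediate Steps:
$o = - \frac{38}{7}$ ($o = \left(-152\right) \frac{1}{28} = - \frac{38}{7} \approx -5.4286$)
$O{\left(s \right)} = - 2 s - 2 s^{2} - 2 s \left(63 + s\right)$ ($O{\left(s \right)} = - 2 \left(\left(s^{2} + \left(s + 63\right) s\right) + s\right) = - 2 \left(\left(s^{2} + \left(63 + s\right) s\right) + s\right) = - 2 \left(\left(s^{2} + s \left(63 + s\right)\right) + s\right) = - 2 \left(s + s^{2} + s \left(63 + s\right)\right) = - 2 s - 2 s^{2} - 2 s \left(63 + s\right)$)
$n{\left(W \right)} = 205 + W^{2} + 159 W$
$O{\left(v{\left(5 \right)} \right)} + n{\left(o \right)} = \left(-4\right) 6 \left(32 + 6\right) + \left(205 + \left(- \frac{38}{7}\right)^{2} + 159 \left(- \frac{38}{7}\right)\right) = \left(-4\right) 6 \cdot 38 + \left(205 + \frac{1444}{49} - \frac{6042}{7}\right) = -912 - \frac{30805}{49} = - \frac{75493}{49}$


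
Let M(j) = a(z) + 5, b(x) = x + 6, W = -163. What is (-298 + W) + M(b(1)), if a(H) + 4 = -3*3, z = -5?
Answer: -469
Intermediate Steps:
a(H) = -13 (a(H) = -4 - 3*3 = -4 - 9 = -13)
b(x) = 6 + x
M(j) = -8 (M(j) = -13 + 5 = -8)
(-298 + W) + M(b(1)) = (-298 - 163) - 8 = -461 - 8 = -469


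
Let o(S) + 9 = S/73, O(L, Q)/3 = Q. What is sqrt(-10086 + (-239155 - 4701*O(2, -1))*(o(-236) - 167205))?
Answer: sqrt(200543926134674)/73 ≈ 1.9399e+5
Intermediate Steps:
O(L, Q) = 3*Q
o(S) = -9 + S/73
sqrt(-10086 + (-239155 - 4701*O(2, -1))*(o(-236) - 167205)) = sqrt(-10086 + (-239155 - 14103*(-1))*((-9 + (1/73)*(-236)) - 167205)) = sqrt(-10086 + (-239155 - 4701*(-3))*((-9 - 236/73) - 167205)) = sqrt(-10086 + (-239155 + 14103)*(-893/73 - 167205)) = sqrt(-10086 - 225052*(-12206858/73)) = sqrt(-10086 + 2747177806616/73) = sqrt(2747177070338/73) = sqrt(200543926134674)/73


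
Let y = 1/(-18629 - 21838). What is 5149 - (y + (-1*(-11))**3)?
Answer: 154503007/40467 ≈ 3818.0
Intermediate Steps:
y = -1/40467 (y = 1/(-40467) = -1/40467 ≈ -2.4711e-5)
5149 - (y + (-1*(-11))**3) = 5149 - (-1/40467 + (-1*(-11))**3) = 5149 - (-1/40467 + 11**3) = 5149 - (-1/40467 + 1331) = 5149 - 1*53861576/40467 = 5149 - 53861576/40467 = 154503007/40467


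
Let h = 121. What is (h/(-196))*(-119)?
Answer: 2057/28 ≈ 73.464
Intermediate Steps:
(h/(-196))*(-119) = (121/(-196))*(-119) = -1/196*121*(-119) = -121/196*(-119) = 2057/28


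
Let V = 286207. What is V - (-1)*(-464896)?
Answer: -178689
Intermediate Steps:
V - (-1)*(-464896) = 286207 - (-1)*(-464896) = 286207 - 1*464896 = 286207 - 464896 = -178689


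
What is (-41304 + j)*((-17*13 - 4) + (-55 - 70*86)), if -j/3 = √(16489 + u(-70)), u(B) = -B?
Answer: 260215200 + 18900*√16559 ≈ 2.6265e+8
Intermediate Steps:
j = -3*√16559 (j = -3*√(16489 - 1*(-70)) = -3*√(16489 + 70) = -3*√16559 ≈ -386.05)
(-41304 + j)*((-17*13 - 4) + (-55 - 70*86)) = (-41304 - 3*√16559)*((-17*13 - 4) + (-55 - 70*86)) = (-41304 - 3*√16559)*((-221 - 4) + (-55 - 6020)) = (-41304 - 3*√16559)*(-225 - 6075) = (-41304 - 3*√16559)*(-6300) = 260215200 + 18900*√16559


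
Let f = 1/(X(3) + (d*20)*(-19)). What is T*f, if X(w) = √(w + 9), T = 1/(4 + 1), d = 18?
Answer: -114/3898799 - √3/116963970 ≈ -2.9255e-5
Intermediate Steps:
T = ⅕ (T = 1/5 = ⅕ ≈ 0.20000)
X(w) = √(9 + w)
f = 1/(-6840 + 2*√3) (f = 1/(√(9 + 3) + (18*20)*(-19)) = 1/(√12 + 360*(-19)) = 1/(2*√3 - 6840) = 1/(-6840 + 2*√3) ≈ -0.00014627)
T*f = (-570/3898799 - √3/23392794)/5 = -114/3898799 - √3/116963970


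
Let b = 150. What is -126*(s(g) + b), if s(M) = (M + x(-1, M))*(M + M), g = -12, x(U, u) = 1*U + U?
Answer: -61236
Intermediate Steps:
x(U, u) = 2*U (x(U, u) = U + U = 2*U)
s(M) = 2*M*(-2 + M) (s(M) = (M + 2*(-1))*(M + M) = (M - 2)*(2*M) = (-2 + M)*(2*M) = 2*M*(-2 + M))
-126*(s(g) + b) = -126*(2*(-12)*(-2 - 12) + 150) = -126*(2*(-12)*(-14) + 150) = -126*(336 + 150) = -126*486 = -61236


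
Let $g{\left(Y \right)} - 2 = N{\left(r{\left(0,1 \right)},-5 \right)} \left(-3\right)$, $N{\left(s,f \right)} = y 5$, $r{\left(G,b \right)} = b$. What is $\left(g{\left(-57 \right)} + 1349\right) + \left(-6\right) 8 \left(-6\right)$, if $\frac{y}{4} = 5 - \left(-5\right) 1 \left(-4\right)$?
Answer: $2539$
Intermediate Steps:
$y = -60$ ($y = 4 \left(5 - \left(-5\right) 1 \left(-4\right)\right) = 4 \left(5 - \left(-5\right) \left(-4\right)\right) = 4 \left(5 - 20\right) = 4 \left(-15\right) = -60$)
$N{\left(s,f \right)} = -300$ ($N{\left(s,f \right)} = \left(-60\right) 5 = -300$)
$g{\left(Y \right)} = 902$ ($g{\left(Y \right)} = 2 - -900 = 2 + 900 = 902$)
$\left(g{\left(-57 \right)} + 1349\right) + \left(-6\right) 8 \left(-6\right) = \left(902 + 1349\right) + \left(-6\right) 8 \left(-6\right) = 2251 - -288 = 2251 + 288 = 2539$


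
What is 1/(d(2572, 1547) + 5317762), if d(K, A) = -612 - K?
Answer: 1/5314578 ≈ 1.8816e-7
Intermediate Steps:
1/(d(2572, 1547) + 5317762) = 1/((-612 - 1*2572) + 5317762) = 1/((-612 - 2572) + 5317762) = 1/(-3184 + 5317762) = 1/5314578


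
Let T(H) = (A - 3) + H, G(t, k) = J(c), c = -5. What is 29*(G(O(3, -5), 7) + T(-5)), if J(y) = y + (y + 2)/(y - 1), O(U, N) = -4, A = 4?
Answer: -493/2 ≈ -246.50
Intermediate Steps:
J(y) = y + (2 + y)/(-1 + y)
G(t, k) = -9/2 (G(t, k) = (2 + (-5)²)/(-1 - 5) = (2 + 25)/(-6) = -⅙*27 = -9/2)
T(H) = 1 + H (T(H) = (4 - 3) + H = 1 + H)
29*(G(O(3, -5), 7) + T(-5)) = 29*(-9/2 + (1 - 5)) = 29*(-9/2 - 4) = 29*(-17/2) = -493/2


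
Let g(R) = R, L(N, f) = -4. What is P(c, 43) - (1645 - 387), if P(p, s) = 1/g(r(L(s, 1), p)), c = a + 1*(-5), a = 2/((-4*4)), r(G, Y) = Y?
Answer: -51586/41 ≈ -1258.2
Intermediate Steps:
a = -⅛ (a = 2/(-16) = 2*(-1/16) = -⅛ ≈ -0.12500)
c = -41/8 (c = -⅛ + 1*(-5) = -⅛ - 5 = -41/8 ≈ -5.1250)
P(p, s) = 1/p
P(c, 43) - (1645 - 387) = 1/(-41/8) - (1645 - 387) = -8/41 - 1*1258 = -8/41 - 1258 = -51586/41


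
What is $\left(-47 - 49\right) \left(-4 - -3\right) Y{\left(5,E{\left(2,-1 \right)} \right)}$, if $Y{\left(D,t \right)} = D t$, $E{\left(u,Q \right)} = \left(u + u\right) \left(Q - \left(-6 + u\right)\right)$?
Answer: $5760$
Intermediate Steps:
$E{\left(u,Q \right)} = 2 u \left(6 + Q - u\right)$
$\left(-47 - 49\right) \left(-4 - -3\right) Y{\left(5,E{\left(2,-1 \right)} \right)} = \left(-47 - 49\right) \left(-4 - -3\right) 5 \cdot 2 \cdot 2 \left(6 - 1 - 2\right) = \left(-47 - 49\right) \left(-4 + 3\right) 5 \cdot 2 \cdot 2 \left(6 - 1 - 2\right) = \left(-96\right) \left(-1\right) 5 \cdot 2 \cdot 2 \cdot 3 = 96 \cdot 5 \cdot 12 = 96 \cdot 60 = 5760$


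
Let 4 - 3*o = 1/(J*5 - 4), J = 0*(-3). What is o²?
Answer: 289/144 ≈ 2.0069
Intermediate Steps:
J = 0
o = 17/12 (o = 4/3 - 1/(3*(0*5 - 4)) = 4/3 - 1/(3*(0 - 4)) = 4/3 - ⅓/(-4) = 4/3 - ⅓*(-¼) = 4/3 + 1/12 = 17/12 ≈ 1.4167)
o² = (17/12)² = 289/144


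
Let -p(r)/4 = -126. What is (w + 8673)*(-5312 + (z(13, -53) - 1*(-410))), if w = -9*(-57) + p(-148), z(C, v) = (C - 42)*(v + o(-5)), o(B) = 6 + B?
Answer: -32887860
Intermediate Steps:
p(r) = 504 (p(r) = -4*(-126) = 504)
z(C, v) = (1 + v)*(-42 + C) (z(C, v) = (C - 42)*(v + (6 - 5)) = (-42 + C)*(v + 1) = (-42 + C)*(1 + v) = (1 + v)*(-42 + C))
w = 1017 (w = -9*(-57) + 504 = 513 + 504 = 1017)
(w + 8673)*(-5312 + (z(13, -53) - 1*(-410))) = (1017 + 8673)*(-5312 + ((-42 + 13 - 42*(-53) + 13*(-53)) - 1*(-410))) = 9690*(-5312 + ((-42 + 13 + 2226 - 689) + 410)) = 9690*(-5312 + (1508 + 410)) = 9690*(-5312 + 1918) = 9690*(-3394) = -32887860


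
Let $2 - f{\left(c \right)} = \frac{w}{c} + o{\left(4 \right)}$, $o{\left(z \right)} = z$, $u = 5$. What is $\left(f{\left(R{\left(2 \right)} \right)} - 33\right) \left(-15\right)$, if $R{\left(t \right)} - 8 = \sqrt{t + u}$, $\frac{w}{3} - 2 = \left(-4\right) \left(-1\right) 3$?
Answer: $\frac{11655}{19} - \frac{210 \sqrt{7}}{19} \approx 584.18$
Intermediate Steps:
$w = 42$ ($w = 6 + 3 \left(-4\right) \left(-1\right) 3 = 6 + 3 \cdot 4 \cdot 3 = 6 + 3 \cdot 12 = 6 + 36 = 42$)
$R{\left(t \right)} = 8 + \sqrt{5 + t}$ ($R{\left(t \right)} = 8 + \sqrt{t + 5} = 8 + \sqrt{5 + t}$)
$f{\left(c \right)} = -2 - \frac{42}{c}$ ($f{\left(c \right)} = 2 - \left(\frac{42}{c} + 4\right) = 2 - \left(4 + \frac{42}{c}\right) = -2 - \frac{42}{c}$)
$\left(f{\left(R{\left(2 \right)} \right)} - 33\right) \left(-15\right) = \left(\left(-2 - \frac{42}{8 + \sqrt{5 + 2}}\right) - 33\right) \left(-15\right) = \left(\left(-2 - \frac{42}{8 + \sqrt{7}}\right) - 33\right) \left(-15\right) = \left(-35 - \frac{42}{8 + \sqrt{7}}\right) \left(-15\right) = 525 + \frac{630}{8 + \sqrt{7}}$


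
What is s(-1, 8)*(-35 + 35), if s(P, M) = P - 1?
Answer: 0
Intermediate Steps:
s(P, M) = -1 + P
s(-1, 8)*(-35 + 35) = (-1 - 1)*(-35 + 35) = -2*0 = 0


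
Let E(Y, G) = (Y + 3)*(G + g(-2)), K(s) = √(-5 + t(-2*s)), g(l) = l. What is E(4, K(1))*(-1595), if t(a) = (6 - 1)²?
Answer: 22330 - 22330*√5 ≈ -27601.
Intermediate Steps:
t(a) = 25 (t(a) = 5² = 25)
K(s) = 2*√5 (K(s) = √(-5 + 25) = √20 = 2*√5)
E(Y, G) = (-2 + G)*(3 + Y) (E(Y, G) = (Y + 3)*(G - 2) = (3 + Y)*(-2 + G) = (-2 + G)*(3 + Y))
E(4, K(1))*(-1595) = (-6 - 2*4 + 3*(2*√5) + (2*√5)*4)*(-1595) = (-6 - 8 + 6*√5 + 8*√5)*(-1595) = (-14 + 14*√5)*(-1595) = 22330 - 22330*√5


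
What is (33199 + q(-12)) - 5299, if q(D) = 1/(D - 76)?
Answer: 2455199/88 ≈ 27900.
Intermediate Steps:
q(D) = 1/(-76 + D)
(33199 + q(-12)) - 5299 = (33199 + 1/(-76 - 12)) - 5299 = (33199 + 1/(-88)) - 5299 = (33199 - 1/88) - 5299 = 2921511/88 - 5299 = 2455199/88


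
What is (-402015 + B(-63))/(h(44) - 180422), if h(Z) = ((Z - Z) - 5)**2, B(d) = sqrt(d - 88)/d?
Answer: 402015/180397 + I*sqrt(151)/11365011 ≈ 2.2285 + 1.0812e-6*I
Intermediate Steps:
B(d) = sqrt(-88 + d)/d
h(Z) = 25 (h(Z) = (0 - 5)**2 = (-5)**2 = 25)
(-402015 + B(-63))/(h(44) - 180422) = (-402015 + sqrt(-88 - 63)/(-63))/(25 - 180422) = (-402015 - I*sqrt(151)/63)/(-180397) = (-402015 - I*sqrt(151)/63)*(-1/180397) = 402015/180397 + I*sqrt(151)/11365011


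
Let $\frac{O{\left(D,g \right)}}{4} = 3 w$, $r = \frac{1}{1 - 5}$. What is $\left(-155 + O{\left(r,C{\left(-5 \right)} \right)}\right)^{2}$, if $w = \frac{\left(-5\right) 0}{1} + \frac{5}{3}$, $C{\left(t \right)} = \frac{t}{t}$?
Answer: $18225$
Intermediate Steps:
$C{\left(t \right)} = 1$
$r = - \frac{1}{4}$ ($r = \frac{1}{-4} = - \frac{1}{4} \approx -0.25$)
$w = \frac{5}{3}$ ($w = 0 \cdot 1 + 5 \cdot \frac{1}{3} = 0 + \frac{5}{3} = \frac{5}{3} \approx 1.6667$)
$O{\left(D,g \right)} = 20$ ($O{\left(D,g \right)} = 4 \cdot 3 \cdot \frac{5}{3} = 4 \cdot 5 = 20$)
$\left(-155 + O{\left(r,C{\left(-5 \right)} \right)}\right)^{2} = \left(-155 + 20\right)^{2} = \left(-135\right)^{2} = 18225$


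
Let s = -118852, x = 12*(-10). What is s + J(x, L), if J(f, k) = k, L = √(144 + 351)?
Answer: -118852 + 3*√55 ≈ -1.1883e+5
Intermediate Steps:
L = 3*√55 (L = √495 = 3*√55 ≈ 22.249)
x = -120
s + J(x, L) = -118852 + 3*√55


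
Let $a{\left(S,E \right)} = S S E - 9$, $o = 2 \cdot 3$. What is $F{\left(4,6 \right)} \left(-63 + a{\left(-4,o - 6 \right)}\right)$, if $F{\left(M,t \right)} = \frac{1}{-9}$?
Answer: $8$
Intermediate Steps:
$F{\left(M,t \right)} = - \frac{1}{9}$
$o = 6$
$a{\left(S,E \right)} = -9 + E S^{2}$ ($a{\left(S,E \right)} = S^{2} E - 9 = E S^{2} - 9 = -9 + E S^{2}$)
$F{\left(4,6 \right)} \left(-63 + a{\left(-4,o - 6 \right)}\right) = - \frac{-63 - \left(9 - \left(6 - 6\right) \left(-4\right)^{2}\right)}{9} = - \frac{-63 + \left(-9 + 0 \cdot 16\right)}{9} = - \frac{-63 + \left(-9 + 0\right)}{9} = - \frac{-63 - 9}{9} = \left(- \frac{1}{9}\right) \left(-72\right) = 8$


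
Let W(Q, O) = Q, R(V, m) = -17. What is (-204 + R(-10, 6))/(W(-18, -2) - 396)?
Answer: 221/414 ≈ 0.53382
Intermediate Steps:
(-204 + R(-10, 6))/(W(-18, -2) - 396) = (-204 - 17)/(-18 - 396) = -221/(-414) = -221*(-1/414) = 221/414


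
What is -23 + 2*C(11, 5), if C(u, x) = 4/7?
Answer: -153/7 ≈ -21.857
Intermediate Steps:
C(u, x) = 4/7 (C(u, x) = 4*(⅐) = 4/7)
-23 + 2*C(11, 5) = -23 + 2*(4/7) = -23 + 8/7 = -153/7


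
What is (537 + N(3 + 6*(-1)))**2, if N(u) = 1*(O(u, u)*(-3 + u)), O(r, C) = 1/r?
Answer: 290521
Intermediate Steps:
N(u) = (-3 + u)/u (N(u) = 1*((-3 + u)/u) = (-3 + u)/u)
(537 + N(3 + 6*(-1)))**2 = (537 + (-3 + (3 + 6*(-1)))/(3 + 6*(-1)))**2 = (537 + (-3 + (3 - 6))/(3 - 6))**2 = (537 + (-3 - 3)/(-3))**2 = (537 - 1/3*(-6))**2 = (537 + 2)**2 = 539**2 = 290521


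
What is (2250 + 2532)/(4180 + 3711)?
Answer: 4782/7891 ≈ 0.60601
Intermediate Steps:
(2250 + 2532)/(4180 + 3711) = 4782/7891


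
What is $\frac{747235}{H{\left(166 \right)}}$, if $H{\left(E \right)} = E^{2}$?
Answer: $\frac{747235}{27556} \approx 27.117$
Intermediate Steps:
$\frac{747235}{H{\left(166 \right)}} = \frac{747235}{166^{2}} = \frac{747235}{27556}$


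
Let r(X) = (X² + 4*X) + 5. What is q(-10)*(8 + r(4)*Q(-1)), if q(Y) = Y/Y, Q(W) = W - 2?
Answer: -103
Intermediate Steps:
Q(W) = -2 + W
r(X) = 5 + X² + 4*X
q(Y) = 1
q(-10)*(8 + r(4)*Q(-1)) = 1*(8 + (5 + 4² + 4*4)*(-2 - 1)) = 1*(8 + (5 + 16 + 16)*(-3)) = 1*(8 + 37*(-3)) = 1*(8 - 111) = 1*(-103) = -103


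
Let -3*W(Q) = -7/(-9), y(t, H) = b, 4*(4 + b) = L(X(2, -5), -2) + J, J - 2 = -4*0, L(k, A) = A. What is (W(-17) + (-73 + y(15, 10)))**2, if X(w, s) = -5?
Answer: 4351396/729 ≈ 5969.0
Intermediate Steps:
J = 2 (J = 2 - 4*0 = 2 + 0 = 2)
b = -4 (b = -4 + (-2 + 2)/4 = -4 + (1/4)*0 = -4 + 0 = -4)
y(t, H) = -4
W(Q) = -7/27 (W(Q) = -(-7)/(3*(-9)) = -(-7)*(-1)/(3*9) = -1/3*7/9 = -7/27)
(W(-17) + (-73 + y(15, 10)))**2 = (-7/27 + (-73 - 4))**2 = (-7/27 - 77)**2 = (-2086/27)**2 = 4351396/729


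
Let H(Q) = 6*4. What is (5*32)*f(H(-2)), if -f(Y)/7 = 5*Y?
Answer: -134400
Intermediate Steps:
H(Q) = 24
f(Y) = -35*Y
(5*32)*f(H(-2)) = (5*32)*(-35*24) = 160*(-840) = -134400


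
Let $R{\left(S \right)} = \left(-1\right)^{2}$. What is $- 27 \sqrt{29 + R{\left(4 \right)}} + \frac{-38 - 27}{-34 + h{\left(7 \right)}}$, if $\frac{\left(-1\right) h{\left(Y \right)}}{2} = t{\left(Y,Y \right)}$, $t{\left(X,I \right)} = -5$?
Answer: $\frac{65}{24} - 27 \sqrt{30} \approx -145.18$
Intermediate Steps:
$h{\left(Y \right)} = 10$ ($h{\left(Y \right)} = \left(-2\right) \left(-5\right) = 10$)
$R{\left(S \right)} = 1$
$- 27 \sqrt{29 + R{\left(4 \right)}} + \frac{-38 - 27}{-34 + h{\left(7 \right)}} = - 27 \sqrt{29 + 1} + \frac{-38 - 27}{-34 + 10} = - 27 \sqrt{30} - \frac{65}{-24} = - 27 \sqrt{30} - - \frac{65}{24} = - 27 \sqrt{30} + \frac{65}{24} = \frac{65}{24} - 27 \sqrt{30}$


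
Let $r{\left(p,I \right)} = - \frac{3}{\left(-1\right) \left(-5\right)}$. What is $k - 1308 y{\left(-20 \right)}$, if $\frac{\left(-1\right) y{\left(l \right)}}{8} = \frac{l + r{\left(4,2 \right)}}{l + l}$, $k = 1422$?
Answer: $\frac{170274}{25} \approx 6811.0$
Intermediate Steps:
$r{\left(p,I \right)} = - \frac{3}{5}$
$y{\left(l \right)} = - \frac{4 \left(- \frac{3}{5} + l\right)}{l}$ ($y{\left(l \right)} = - 8 \frac{l - \frac{3}{5}}{l + l} = - 8 \frac{- \frac{3}{5} + l}{2 l} = - \frac{4 \left(- \frac{3}{5} + l\right)}{l}$)
$k - 1308 y{\left(-20 \right)} = 1422 - 1308 \left(-4 + \frac{12}{5 \left(-20\right)}\right) = 1422 - 1308 \left(-4 + \frac{12}{5} \left(- \frac{1}{20}\right)\right) = 1422 - 1308 \left(-4 - \frac{3}{25}\right) = 1422 - - \frac{134724}{25} = 1422 + \frac{134724}{25} = \frac{170274}{25}$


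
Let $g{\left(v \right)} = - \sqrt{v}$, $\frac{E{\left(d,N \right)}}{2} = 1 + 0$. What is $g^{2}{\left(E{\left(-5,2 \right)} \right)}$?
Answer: $2$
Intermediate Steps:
$E{\left(d,N \right)} = 2$ ($E{\left(d,N \right)} = 2 \left(1 + 0\right) = 2 \cdot 1 = 2$)
$g^{2}{\left(E{\left(-5,2 \right)} \right)} = \left(- \sqrt{2}\right)^{2} = 2$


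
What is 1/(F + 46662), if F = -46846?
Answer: -1/184 ≈ -0.0054348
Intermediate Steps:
1/(F + 46662) = 1/(-46846 + 46662) = 1/(-184) = -1/184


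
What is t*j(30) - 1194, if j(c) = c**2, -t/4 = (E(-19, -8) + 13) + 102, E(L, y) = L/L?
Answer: -418794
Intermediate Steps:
E(L, y) = 1
t = -464 (t = -4*((1 + 13) + 102) = -4*(14 + 102) = -4*116 = -464)
t*j(30) - 1194 = -464*30**2 - 1194 = -464*900 - 1194 = -417600 - 1194 = -418794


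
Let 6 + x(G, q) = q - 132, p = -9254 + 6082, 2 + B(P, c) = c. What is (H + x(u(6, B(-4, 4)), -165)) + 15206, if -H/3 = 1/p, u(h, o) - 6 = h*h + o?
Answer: 47272319/3172 ≈ 14903.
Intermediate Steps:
B(P, c) = -2 + c
p = -3172
u(h, o) = 6 + o + h² (u(h, o) = 6 + (h*h + o) = 6 + (h² + o) = 6 + (o + h²) = 6 + o + h²)
x(G, q) = -138 + q (x(G, q) = -6 + (q - 132) = -6 + (-132 + q) = -138 + q)
H = 3/3172 (H = -3/(-3172) = -3*(-1/3172) = 3/3172 ≈ 0.00094578)
(H + x(u(6, B(-4, 4)), -165)) + 15206 = (3/3172 + (-138 - 165)) + 15206 = (3/3172 - 303) + 15206 = -961113/3172 + 15206 = 47272319/3172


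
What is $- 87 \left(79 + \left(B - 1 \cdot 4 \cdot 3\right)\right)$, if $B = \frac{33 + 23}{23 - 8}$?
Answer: $- \frac{30769}{5} \approx -6153.8$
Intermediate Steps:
$B = \frac{56}{15} \approx 3.7333$
$- 87 \left(79 + \left(B - 1 \cdot 4 \cdot 3\right)\right) = - 87 \left(79 + \left(\frac{56}{15} - 1 \cdot 4 \cdot 3\right)\right) = - 87 \left(79 + \left(\frac{56}{15} - 4 \cdot 3\right)\right) = - 87 \left(79 + \left(\frac{56}{15} - 12\right)\right) = - 87 \left(79 - \frac{124}{15}\right) = \left(-87\right) \frac{1061}{15} = - \frac{30769}{5}$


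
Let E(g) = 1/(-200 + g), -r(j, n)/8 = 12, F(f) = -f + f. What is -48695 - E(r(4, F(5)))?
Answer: -14413719/296 ≈ -48695.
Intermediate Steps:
F(f) = 0
r(j, n) = -96 (r(j, n) = -8*12 = -96)
-48695 - E(r(4, F(5))) = -48695 - 1/(-200 - 96) = -48695 - 1/(-296) = -48695 - 1*(-1/296) = -48695 + 1/296 = -14413719/296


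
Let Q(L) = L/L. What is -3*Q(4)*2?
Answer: -6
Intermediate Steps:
Q(L) = 1
-3*Q(4)*2 = -3*1*2 = -3*2 = -6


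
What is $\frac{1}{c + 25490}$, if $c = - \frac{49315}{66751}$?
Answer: $\frac{66751}{1701433675} \approx 3.9232 \cdot 10^{-5}$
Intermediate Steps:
$c = - \frac{49315}{66751}$ ($c = \left(-49315\right) \frac{1}{66751} = - \frac{49315}{66751} \approx -0.73879$)
$\frac{1}{c + 25490} = \frac{1}{- \frac{49315}{66751} + 25490} = \frac{1}{\frac{1701433675}{66751}} = \frac{66751}{1701433675}$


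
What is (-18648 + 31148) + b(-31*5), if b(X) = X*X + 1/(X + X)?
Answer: 11322749/310 ≈ 36525.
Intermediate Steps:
b(X) = X² + 1/(2*X)
(-18648 + 31148) + b(-31*5) = (-18648 + 31148) + (½ + (-31*5)³)/((-31*5)) = 12500 + (½ + (-155)³)/(-155) = 12500 - (½ - 3723875)/155 = 12500 - 1/155*(-7447749/2) = 12500 + 7447749/310 = 11322749/310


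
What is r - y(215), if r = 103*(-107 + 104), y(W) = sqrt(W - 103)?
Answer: -309 - 4*sqrt(7) ≈ -319.58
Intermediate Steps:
y(W) = sqrt(-103 + W)
r = -309 (r = 103*(-3) = -309)
r - y(215) = -309 - sqrt(-103 + 215) = -309 - sqrt(112) = -309 - 4*sqrt(7)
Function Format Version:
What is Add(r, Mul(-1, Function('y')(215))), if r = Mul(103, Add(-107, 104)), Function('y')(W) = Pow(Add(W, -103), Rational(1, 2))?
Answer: Add(-309, Mul(-4, Pow(7, Rational(1, 2)))) ≈ -319.58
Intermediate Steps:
Function('y')(W) = Pow(Add(-103, W), Rational(1, 2))
r = -309 (r = Mul(103, -3) = -309)
Add(r, Mul(-1, Function('y')(215))) = Add(-309, Mul(-1, Pow(Add(-103, 215), Rational(1, 2)))) = Add(-309, Mul(-1, Pow(112, Rational(1, 2)))) = Add(-309, Mul(-1, Mul(4, Pow(7, Rational(1, 2))))) = Add(-309, Mul(-4, Pow(7, Rational(1, 2))))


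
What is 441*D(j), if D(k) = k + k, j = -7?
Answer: -6174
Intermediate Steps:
D(k) = 2*k
441*D(j) = 441*(2*(-7)) = 441*(-14) = -6174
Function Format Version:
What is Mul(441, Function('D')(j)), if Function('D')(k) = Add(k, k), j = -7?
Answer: -6174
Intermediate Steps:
Function('D')(k) = Mul(2, k)
Mul(441, Function('D')(j)) = Mul(441, Mul(2, -7)) = Mul(441, -14) = -6174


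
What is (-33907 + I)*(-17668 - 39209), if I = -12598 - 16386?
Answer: 3577051407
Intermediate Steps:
I = -28984
(-33907 + I)*(-17668 - 39209) = (-33907 - 28984)*(-17668 - 39209) = -62891*(-56877) = 3577051407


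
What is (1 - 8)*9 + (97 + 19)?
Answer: 53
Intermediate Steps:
(1 - 8)*9 + (97 + 19) = -7*9 + 116 = -63 + 116 = 53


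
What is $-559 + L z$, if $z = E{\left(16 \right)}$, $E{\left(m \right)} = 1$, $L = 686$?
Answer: $127$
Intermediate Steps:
$z = 1$
$-559 + L z = -559 + 686 \cdot 1 = -559 + 686 = 127$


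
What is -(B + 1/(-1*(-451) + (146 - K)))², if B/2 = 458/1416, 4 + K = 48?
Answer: -16126714081/38322760644 ≈ -0.42081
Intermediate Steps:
K = 44 (K = -4 + 48 = 44)
B = 229/354 (B = 2*(458/1416) = 2*(458*(1/1416)) = 2*(229/708) = 229/354 ≈ 0.64689)
-(B + 1/(-1*(-451) + (146 - K)))² = -(229/354 + 1/(-1*(-451) + (146 - 1*44)))² = -(229/354 + 1/(451 + (146 - 44)))² = -(229/354 + 1/(451 + 102))² = -(229/354 + 1/553)² = -(126991/195762)² = -1*16126714081/38322760644 = -16126714081/38322760644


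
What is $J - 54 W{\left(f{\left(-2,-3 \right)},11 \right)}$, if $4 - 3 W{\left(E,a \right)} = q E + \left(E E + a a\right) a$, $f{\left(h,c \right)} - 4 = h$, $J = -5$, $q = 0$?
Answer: $24673$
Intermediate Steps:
$f{\left(h,c \right)} = 4 + h$
$W{\left(E,a \right)} = \frac{4}{3} - \frac{a \left(E^{2} + a^{2}\right)}{3}$ ($W{\left(E,a \right)} = \frac{4}{3} - \frac{0 E + \left(E E + a a\right) a}{3} = \frac{4}{3} - \frac{0 + \left(E^{2} + a^{2}\right) a}{3} = \frac{4}{3} - \frac{0 + a \left(E^{2} + a^{2}\right)}{3} = \frac{4}{3} - \frac{a \left(E^{2} + a^{2}\right)}{3}$)
$J - 54 W{\left(f{\left(-2,-3 \right)},11 \right)} = -5 - 54 \left(\frac{4}{3} - \frac{11^{3}}{3} - \frac{11 \left(4 - 2\right)^{2}}{3}\right) = -5 - 54 \left(\frac{4}{3} - \frac{1331}{3} - \frac{11 \cdot 2^{2}}{3}\right) = -5 - 54 \left(\frac{4}{3} - \frac{1331}{3} - \frac{11}{3} \cdot 4\right) = -5 - 54 \left(\frac{4}{3} - \frac{1331}{3} - \frac{44}{3}\right) = -5 - -24678 = -5 + 24678 = 24673$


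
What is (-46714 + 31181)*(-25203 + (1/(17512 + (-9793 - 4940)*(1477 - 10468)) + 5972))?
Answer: 39574351534485012/132481915 ≈ 2.9872e+8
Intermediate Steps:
(-46714 + 31181)*(-25203 + (1/(17512 + (-9793 - 4940)*(1477 - 10468)) + 5972)) = -15533*(-25203 + (1/(17512 - 14733*(-8991)) + 5972)) = -15533*(-25203 + (1/(17512 + 132464403) + 5972)) = -15533*(-25203 + (1/132481915 + 5972)) = -15533*(-25203 + 791181996381/132481915) = -15533*(-2547759707364/132481915) = 39574351534485012/132481915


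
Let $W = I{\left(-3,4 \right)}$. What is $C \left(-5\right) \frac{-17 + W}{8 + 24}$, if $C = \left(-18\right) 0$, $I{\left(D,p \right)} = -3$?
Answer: $0$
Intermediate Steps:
$W = -3$
$C = 0$
$C \left(-5\right) \frac{-17 + W}{8 + 24} = 0 \left(-5\right) \frac{-17 - 3}{8 + 24} = 0 \left(- \frac{20}{32}\right) = 0 \left(\left(-20\right) \frac{1}{32}\right) = 0 \left(- \frac{5}{8}\right) = 0$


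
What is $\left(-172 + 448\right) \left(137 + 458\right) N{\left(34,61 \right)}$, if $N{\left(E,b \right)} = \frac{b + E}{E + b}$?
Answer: $164220$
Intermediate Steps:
$N{\left(E,b \right)} = 1$ ($N{\left(E,b \right)} = \frac{E + b}{E + b} = 1$)
$\left(-172 + 448\right) \left(137 + 458\right) N{\left(34,61 \right)} = \left(-172 + 448\right) \left(137 + 458\right) 1 = 276 \cdot 595 \cdot 1 = 164220 \cdot 1 = 164220$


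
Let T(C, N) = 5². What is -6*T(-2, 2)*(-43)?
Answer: 6450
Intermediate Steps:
T(C, N) = 25
-6*T(-2, 2)*(-43) = -6*25*(-43) = -150*(-43) = 6450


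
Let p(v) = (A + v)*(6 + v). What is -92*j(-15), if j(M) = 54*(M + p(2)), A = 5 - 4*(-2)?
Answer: -521640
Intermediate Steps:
A = 13 (A = 5 + 8 = 13)
p(v) = (6 + v)*(13 + v) (p(v) = (13 + v)*(6 + v) = (6 + v)*(13 + v))
j(M) = 6480 + 54*M (j(M) = 54*(M + (78 + 2**2 + 19*2)) = 54*(M + (78 + 4 + 38)) = 54*(M + 120) = 54*(120 + M) = 6480 + 54*M)
-92*j(-15) = -92*(6480 + 54*(-15)) = -92*(6480 - 810) = -92*5670 = -521640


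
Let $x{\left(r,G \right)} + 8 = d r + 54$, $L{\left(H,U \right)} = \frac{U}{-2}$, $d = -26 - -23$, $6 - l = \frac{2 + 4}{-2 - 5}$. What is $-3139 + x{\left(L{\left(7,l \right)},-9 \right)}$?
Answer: $- \frac{21579}{7} \approx -3082.7$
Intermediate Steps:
$l = \frac{48}{7}$ ($l = 6 - \frac{2 + 4}{-2 - 5} = 6 - \frac{6}{-7} = 6 - 6 \left(- \frac{1}{7}\right) = 6 - - \frac{6}{7} = 6 + \frac{6}{7} = \frac{48}{7} \approx 6.8571$)
$d = -3$ ($d = -26 + 23 = -3$)
$L{\left(H,U \right)} = - \frac{U}{2}$ ($L{\left(H,U \right)} = U \left(- \frac{1}{2}\right) = - \frac{U}{2}$)
$x{\left(r,G \right)} = 46 - 3 r$ ($x{\left(r,G \right)} = -8 - \left(-54 + 3 r\right) = 46 - 3 r$)
$-3139 + x{\left(L{\left(7,l \right)},-9 \right)} = -3139 + \left(46 - 3 \left(\left(- \frac{1}{2}\right) \frac{48}{7}\right)\right) = -3139 + \left(46 - - \frac{72}{7}\right) = -3139 + \left(46 + \frac{72}{7}\right) = -3139 + \frac{394}{7} = - \frac{21579}{7}$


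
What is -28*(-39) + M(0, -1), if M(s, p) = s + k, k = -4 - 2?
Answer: 1086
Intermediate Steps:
k = -6
M(s, p) = -6 + s (M(s, p) = s - 6 = -6 + s)
-28*(-39) + M(0, -1) = -28*(-39) + (-6 + 0) = 1092 - 6 = 1086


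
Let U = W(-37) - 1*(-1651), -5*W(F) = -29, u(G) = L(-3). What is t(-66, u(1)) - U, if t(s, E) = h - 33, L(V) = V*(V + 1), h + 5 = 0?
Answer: -8474/5 ≈ -1694.8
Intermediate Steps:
h = -5 (h = -5 + 0 = -5)
L(V) = V*(1 + V)
u(G) = 6 (u(G) = -3*(1 - 3) = -3*(-2) = 6)
W(F) = 29/5 (W(F) = -⅕*(-29) = 29/5)
t(s, E) = -38 (t(s, E) = -5 - 33 = -38)
U = 8284/5 (U = 29/5 - 1*(-1651) = 29/5 + 1651 = 8284/5 ≈ 1656.8)
t(-66, u(1)) - U = -38 - 1*8284/5 = -38 - 8284/5 = -8474/5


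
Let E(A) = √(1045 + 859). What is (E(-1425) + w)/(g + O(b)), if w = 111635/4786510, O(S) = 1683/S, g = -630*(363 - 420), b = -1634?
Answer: 18241159/28084970438307 + 6536*√119/58675257 ≈ 0.0012158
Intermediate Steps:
g = 35910 (g = -630*(-57) = 35910)
E(A) = 4*√119 (E(A) = √1904 = 4*√119)
w = 22327/957302 (w = 111635*(1/4786510) = 22327/957302 ≈ 0.023323)
(E(-1425) + w)/(g + O(b)) = (4*√119 + 22327/957302)/(35910 + 1683/(-1634)) = (22327/957302 + 4*√119)/(35910 + 1683*(-1/1634)) = (22327/957302 + 4*√119)/(35910 - 1683/1634) = (22327/957302 + 4*√119)/(58675257/1634) = (22327/957302 + 4*√119)*(1634/58675257) = 18241159/28084970438307 + 6536*√119/58675257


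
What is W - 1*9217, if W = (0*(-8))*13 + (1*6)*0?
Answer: -9217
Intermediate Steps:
W = 0 (W = 0*13 + 6*0 = 0 + 0 = 0)
W - 1*9217 = 0 - 1*9217 = 0 - 9217 = -9217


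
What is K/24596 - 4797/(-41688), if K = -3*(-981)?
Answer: 6685411/28482168 ≈ 0.23472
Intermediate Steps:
K = 2943
K/24596 - 4797/(-41688) = 2943/24596 - 4797/(-41688) = 2943*(1/24596) - 4797*(-1/41688) = 2943/24596 + 533/4632 = 6685411/28482168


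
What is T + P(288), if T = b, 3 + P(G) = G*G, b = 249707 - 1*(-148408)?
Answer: 481056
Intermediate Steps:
b = 398115 (b = 249707 + 148408 = 398115)
P(G) = -3 + G² (P(G) = -3 + G*G = -3 + G²)
T = 398115
T + P(288) = 398115 + (-3 + 288²) = 398115 + (-3 + 82944) = 398115 + 82941 = 481056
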